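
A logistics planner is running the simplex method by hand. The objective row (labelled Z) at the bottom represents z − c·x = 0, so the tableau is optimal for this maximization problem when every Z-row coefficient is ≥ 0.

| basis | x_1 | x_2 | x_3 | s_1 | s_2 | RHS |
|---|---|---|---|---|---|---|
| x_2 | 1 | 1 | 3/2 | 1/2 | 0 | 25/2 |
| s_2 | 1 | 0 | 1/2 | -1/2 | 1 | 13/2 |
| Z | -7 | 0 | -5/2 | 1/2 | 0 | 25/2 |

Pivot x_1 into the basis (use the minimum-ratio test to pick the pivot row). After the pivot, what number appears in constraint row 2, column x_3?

1/2

Ratio test on column x_1 — row 1: (25/2)/1 = 25/2; row 2: (13/2)/1 = 13/2. Minimum is 13/2 at row 2 (s_2 leaves); pivot element 1.
Divide row 2 by 1; eliminate column x_1 from the other rows.
In the new row 2, the x_3 entry is the old entry divided by the pivot: (1/2)/1 = 1/2.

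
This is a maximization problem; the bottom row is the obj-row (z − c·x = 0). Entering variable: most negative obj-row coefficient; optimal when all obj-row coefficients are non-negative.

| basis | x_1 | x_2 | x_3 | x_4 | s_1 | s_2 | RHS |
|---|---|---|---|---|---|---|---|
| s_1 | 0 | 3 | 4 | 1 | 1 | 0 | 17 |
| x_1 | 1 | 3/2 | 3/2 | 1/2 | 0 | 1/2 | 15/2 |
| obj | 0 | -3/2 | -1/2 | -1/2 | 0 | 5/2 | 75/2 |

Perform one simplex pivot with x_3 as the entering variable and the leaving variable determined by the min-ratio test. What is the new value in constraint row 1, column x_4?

Ratio test on column x_3 — row 1: 17/4 = 17/4; row 2: (15/2)/(3/2) = 5. Minimum is 17/4 at row 1 (s_1 leaves); pivot element 4.
Divide row 1 by 4; eliminate column x_3 from the other rows.
In the new row 1, the x_4 entry is the old entry divided by the pivot: 1/4 = 1/4.

1/4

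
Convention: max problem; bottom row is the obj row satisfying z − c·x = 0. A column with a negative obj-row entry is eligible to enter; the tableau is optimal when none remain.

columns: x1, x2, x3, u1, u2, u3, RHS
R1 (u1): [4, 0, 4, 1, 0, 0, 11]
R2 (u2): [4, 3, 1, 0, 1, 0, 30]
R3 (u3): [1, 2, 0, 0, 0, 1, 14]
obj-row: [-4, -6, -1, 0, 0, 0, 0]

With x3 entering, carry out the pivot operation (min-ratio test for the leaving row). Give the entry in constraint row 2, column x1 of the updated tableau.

3

Ratio test on column x3 — row 1: 11/4 = 11/4; row 2: 30/1 = 30; row 3: entry 0 ≤ 0. Minimum is 11/4 at row 1 (u1 leaves); pivot element 4.
Divide row 1 by 4; eliminate column x3 from the other rows.
Row 2 update in column x1: 4 − 1·1 = 3.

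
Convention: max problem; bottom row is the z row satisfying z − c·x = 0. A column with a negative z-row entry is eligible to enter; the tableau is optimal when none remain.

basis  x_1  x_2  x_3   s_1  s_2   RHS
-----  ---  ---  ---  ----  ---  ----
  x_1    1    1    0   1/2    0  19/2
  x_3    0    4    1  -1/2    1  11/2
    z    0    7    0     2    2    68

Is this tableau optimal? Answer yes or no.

yes

Every z-row coefficient is ≥ 0, so the tableau is optimal.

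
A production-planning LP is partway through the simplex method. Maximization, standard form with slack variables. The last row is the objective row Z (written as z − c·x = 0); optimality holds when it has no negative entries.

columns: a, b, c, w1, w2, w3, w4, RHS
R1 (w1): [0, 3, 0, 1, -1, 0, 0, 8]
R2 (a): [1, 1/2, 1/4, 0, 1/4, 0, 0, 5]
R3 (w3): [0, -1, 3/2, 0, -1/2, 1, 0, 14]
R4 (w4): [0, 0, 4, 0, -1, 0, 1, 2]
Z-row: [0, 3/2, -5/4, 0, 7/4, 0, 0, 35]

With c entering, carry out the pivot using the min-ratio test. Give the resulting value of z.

285/8

Ratio test on column c — row 1: entry 0 ≤ 0; row 2: 5/(1/4) = 20; row 3: 14/(3/2) = 28/3; row 4: 2/4 = 1/2. Minimum is 1/2 at row 4 (w4 leaves); pivot element 4.
Pivot on row 4; the Z-row RHS becomes 35 − (-5/4)·(1/2) = 285/8.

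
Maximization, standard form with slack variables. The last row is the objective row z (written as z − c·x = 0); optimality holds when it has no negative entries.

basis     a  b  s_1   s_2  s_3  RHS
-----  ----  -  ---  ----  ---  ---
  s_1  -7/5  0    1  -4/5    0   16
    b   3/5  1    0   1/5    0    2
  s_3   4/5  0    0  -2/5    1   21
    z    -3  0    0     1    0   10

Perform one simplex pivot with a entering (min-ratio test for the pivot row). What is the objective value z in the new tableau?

20

Ratio test on column a — row 1: entry -7/5 ≤ 0; row 2: 2/(3/5) = 10/3; row 3: 21/(4/5) = 105/4. Minimum is 10/3 at row 2 (b leaves); pivot element 3/5.
Pivot on row 2; the z-row RHS becomes 10 − (-3)·(10/3) = 20.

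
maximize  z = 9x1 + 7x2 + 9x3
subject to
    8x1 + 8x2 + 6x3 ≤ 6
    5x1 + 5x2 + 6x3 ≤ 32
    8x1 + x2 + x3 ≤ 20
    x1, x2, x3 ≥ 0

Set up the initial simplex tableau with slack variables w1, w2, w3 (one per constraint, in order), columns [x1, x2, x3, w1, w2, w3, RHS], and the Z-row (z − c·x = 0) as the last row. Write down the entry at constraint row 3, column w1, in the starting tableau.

0

Slack w1 belongs to constraint 1; its column is the unit vector e_1, so the entry in row 3 is 0.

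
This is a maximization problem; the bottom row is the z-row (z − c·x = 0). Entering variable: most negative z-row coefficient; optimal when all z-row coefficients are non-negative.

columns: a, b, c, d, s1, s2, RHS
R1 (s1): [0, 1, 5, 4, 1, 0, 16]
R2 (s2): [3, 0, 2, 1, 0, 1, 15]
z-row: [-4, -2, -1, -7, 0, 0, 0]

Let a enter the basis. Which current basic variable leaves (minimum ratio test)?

Column a entries and ratios — s1: 0 ≤ 0, skip; s2: 15/3 = 5.
Smallest ratio is 5 in the row of s2, so s2 leaves.

s2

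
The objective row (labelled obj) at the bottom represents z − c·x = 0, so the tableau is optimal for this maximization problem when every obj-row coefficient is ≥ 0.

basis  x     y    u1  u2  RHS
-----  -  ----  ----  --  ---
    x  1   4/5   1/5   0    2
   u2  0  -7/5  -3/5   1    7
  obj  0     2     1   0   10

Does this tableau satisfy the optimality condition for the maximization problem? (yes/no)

yes

Every obj-row coefficient is ≥ 0, so the tableau is optimal.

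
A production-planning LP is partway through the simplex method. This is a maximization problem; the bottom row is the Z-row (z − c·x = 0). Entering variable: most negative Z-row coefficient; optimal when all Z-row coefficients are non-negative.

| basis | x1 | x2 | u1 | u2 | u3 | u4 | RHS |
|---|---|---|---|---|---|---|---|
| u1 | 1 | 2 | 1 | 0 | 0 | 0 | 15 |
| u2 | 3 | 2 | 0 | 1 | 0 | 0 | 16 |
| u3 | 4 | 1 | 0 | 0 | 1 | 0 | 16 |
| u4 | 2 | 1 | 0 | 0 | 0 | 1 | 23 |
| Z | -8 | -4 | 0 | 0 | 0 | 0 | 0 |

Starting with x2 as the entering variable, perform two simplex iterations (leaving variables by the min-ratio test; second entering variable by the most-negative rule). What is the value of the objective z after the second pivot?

33

Ratio test on column x2 — row 1: 15/2 = 15/2; row 2: 16/2 = 8; row 3: 16/1 = 16; row 4: 23/1 = 23. Minimum is 15/2 at row 1 (u1 leaves); pivot element 2.
Pivot on row 1; the Z-row RHS becomes 0 − (-4)·(15/2) = 30.
Next entering variable (most negative Z-row entry -6): x1.
Ratio test on column x1 — row 1: (15/2)/(1/2) = 15; row 2: 1/2 = 1/2; row 3: (17/2)/(7/2) = 17/7; row 4: (31/2)/(3/2) = 31/3. Minimum is 1/2 at row 2 (u2 leaves); pivot element 2.
After the second pivot the Z-row RHS is 30 − (-6)·(1/2) = 33.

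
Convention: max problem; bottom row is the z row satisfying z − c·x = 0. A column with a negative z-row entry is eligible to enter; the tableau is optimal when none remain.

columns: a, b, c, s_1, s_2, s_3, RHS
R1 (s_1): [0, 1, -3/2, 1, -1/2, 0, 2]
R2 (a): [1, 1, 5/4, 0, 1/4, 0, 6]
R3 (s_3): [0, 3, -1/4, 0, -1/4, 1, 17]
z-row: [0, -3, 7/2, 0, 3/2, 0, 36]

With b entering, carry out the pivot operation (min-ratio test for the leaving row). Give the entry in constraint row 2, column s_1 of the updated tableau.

Ratio test on column b — row 1: 2/1 = 2; row 2: 6/1 = 6; row 3: 17/3 = 17/3. Minimum is 2 at row 1 (s_1 leaves); pivot element 1.
Divide row 1 by 1; eliminate column b from the other rows.
Row 2 update in column s_1: 0 − 1·1 = -1.

-1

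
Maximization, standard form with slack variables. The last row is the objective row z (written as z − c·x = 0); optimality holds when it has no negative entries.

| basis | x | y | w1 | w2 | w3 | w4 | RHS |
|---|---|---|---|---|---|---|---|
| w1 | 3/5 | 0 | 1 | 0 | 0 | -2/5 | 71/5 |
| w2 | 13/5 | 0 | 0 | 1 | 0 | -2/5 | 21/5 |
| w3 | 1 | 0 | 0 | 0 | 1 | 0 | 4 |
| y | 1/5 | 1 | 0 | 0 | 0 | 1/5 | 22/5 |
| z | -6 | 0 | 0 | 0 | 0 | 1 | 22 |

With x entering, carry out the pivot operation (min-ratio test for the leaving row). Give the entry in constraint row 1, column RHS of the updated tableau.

172/13

Ratio test on column x — row 1: (71/5)/(3/5) = 71/3; row 2: (21/5)/(13/5) = 21/13; row 3: 4/1 = 4; row 4: (22/5)/(1/5) = 22. Minimum is 21/13 at row 2 (w2 leaves); pivot element 13/5.
Divide row 2 by 13/5; eliminate column x from the other rows.
Row 1 update in column RHS: 71/5 − (3/5)·(21/13) = 172/13.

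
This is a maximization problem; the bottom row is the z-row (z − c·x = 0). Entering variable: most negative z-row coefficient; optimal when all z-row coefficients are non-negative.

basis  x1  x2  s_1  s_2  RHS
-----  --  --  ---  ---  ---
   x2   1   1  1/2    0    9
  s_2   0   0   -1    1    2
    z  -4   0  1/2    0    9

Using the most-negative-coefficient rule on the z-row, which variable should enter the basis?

x1

Negative z-row entries: x1: -4.
The most negative is -4 in column x1, so x1 enters.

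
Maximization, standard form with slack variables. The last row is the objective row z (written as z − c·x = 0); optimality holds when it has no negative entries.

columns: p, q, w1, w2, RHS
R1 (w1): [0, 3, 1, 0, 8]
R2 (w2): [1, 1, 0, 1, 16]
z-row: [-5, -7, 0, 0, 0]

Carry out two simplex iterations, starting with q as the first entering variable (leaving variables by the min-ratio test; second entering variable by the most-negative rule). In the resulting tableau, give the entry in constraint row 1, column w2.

0

Ratio test on column q — row 1: 8/3 = 8/3; row 2: 16/1 = 16. Minimum is 8/3 at row 1 (w1 leaves); pivot element 3.
Divide row 1 by 3; eliminate column q from the other rows.
Second iteration: most negative z-row entry is -5 in column p, so p enters.
Ratio test on column p — row 1: entry 0 ≤ 0; row 2: (40/3)/1 = 40/3. Minimum is 40/3 at row 2 (w2 leaves); pivot element 1.
Divide row 2 by 1; eliminate column p from the other rows.
After both pivots, the entry at constraint row 1, column w2 is 0.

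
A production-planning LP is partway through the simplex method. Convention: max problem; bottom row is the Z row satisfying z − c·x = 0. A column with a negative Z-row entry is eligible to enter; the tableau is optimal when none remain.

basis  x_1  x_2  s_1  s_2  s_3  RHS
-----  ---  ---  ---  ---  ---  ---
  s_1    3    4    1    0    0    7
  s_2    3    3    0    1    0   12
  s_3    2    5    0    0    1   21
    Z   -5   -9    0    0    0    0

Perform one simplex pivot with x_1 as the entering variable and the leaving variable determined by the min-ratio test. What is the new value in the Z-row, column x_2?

-7/3

Ratio test on column x_1 — row 1: 7/3 = 7/3; row 2: 12/3 = 4; row 3: 21/2 = 21/2. Minimum is 7/3 at row 1 (s_1 leaves); pivot element 3.
Divide row 1 by 3; eliminate column x_1 from the other rows.
Z-row update in column x_2: -9 − (-5)·(4/3) = -7/3.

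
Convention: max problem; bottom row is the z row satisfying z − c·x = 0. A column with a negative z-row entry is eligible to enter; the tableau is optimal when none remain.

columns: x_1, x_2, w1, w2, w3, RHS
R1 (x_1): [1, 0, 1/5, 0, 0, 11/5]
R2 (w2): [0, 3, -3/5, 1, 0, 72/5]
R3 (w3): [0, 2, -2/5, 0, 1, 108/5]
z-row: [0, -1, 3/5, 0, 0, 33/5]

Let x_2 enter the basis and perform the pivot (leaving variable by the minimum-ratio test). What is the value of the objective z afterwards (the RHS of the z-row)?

Ratio test on column x_2 — row 1: entry 0 ≤ 0; row 2: (72/5)/3 = 24/5; row 3: (108/5)/2 = 54/5. Minimum is 24/5 at row 2 (w2 leaves); pivot element 3.
Pivot on row 2; the z-row RHS becomes 33/5 − (-1)·(24/5) = 57/5.

57/5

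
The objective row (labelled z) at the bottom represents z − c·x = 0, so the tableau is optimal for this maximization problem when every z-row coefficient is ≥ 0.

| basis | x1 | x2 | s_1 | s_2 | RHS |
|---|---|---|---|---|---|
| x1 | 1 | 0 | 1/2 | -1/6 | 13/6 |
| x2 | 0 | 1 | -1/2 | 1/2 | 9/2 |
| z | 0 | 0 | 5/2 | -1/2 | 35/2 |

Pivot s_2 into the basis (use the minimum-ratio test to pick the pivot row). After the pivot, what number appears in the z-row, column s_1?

2

Ratio test on column s_2 — row 1: entry -1/6 ≤ 0; row 2: (9/2)/(1/2) = 9. Minimum is 9 at row 2 (x2 leaves); pivot element 1/2.
Divide row 2 by 1/2; eliminate column s_2 from the other rows.
z-row update in column s_1: 5/2 − (-1/2)·(-1) = 2.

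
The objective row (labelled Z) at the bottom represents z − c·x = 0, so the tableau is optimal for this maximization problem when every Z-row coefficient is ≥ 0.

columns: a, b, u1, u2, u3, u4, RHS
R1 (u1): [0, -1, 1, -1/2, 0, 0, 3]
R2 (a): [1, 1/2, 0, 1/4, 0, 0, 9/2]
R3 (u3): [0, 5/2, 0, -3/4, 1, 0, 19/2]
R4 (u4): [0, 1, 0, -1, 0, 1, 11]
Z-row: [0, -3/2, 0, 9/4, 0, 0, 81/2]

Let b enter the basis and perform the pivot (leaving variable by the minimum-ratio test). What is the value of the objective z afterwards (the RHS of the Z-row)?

Ratio test on column b — row 1: entry -1 ≤ 0; row 2: (9/2)/(1/2) = 9; row 3: (19/2)/(5/2) = 19/5; row 4: 11/1 = 11. Minimum is 19/5 at row 3 (u3 leaves); pivot element 5/2.
Pivot on row 3; the Z-row RHS becomes 81/2 − (-3/2)·(19/5) = 231/5.

231/5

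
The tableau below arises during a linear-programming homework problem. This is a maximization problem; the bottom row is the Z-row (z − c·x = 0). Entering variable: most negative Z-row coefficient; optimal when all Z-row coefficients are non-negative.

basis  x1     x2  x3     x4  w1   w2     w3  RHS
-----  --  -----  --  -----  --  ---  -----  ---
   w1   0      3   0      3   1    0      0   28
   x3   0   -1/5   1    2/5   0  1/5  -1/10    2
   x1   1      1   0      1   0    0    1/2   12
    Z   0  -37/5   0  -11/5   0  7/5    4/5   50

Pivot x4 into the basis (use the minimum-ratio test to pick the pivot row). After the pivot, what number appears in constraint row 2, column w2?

Ratio test on column x4 — row 1: 28/3 = 28/3; row 2: 2/(2/5) = 5; row 3: 12/1 = 12. Minimum is 5 at row 2 (x3 leaves); pivot element 2/5.
Divide row 2 by 2/5; eliminate column x4 from the other rows.
In the new row 2, the w2 entry is the old entry divided by the pivot: (1/5)/(2/5) = 1/2.

1/2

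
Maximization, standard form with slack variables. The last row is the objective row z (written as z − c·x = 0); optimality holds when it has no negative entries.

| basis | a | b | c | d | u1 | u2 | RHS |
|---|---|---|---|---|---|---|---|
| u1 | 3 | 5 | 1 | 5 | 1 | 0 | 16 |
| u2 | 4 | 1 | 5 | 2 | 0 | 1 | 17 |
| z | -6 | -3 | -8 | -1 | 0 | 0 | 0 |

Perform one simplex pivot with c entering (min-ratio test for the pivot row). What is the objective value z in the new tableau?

Ratio test on column c — row 1: 16/1 = 16; row 2: 17/5 = 17/5. Minimum is 17/5 at row 2 (u2 leaves); pivot element 5.
Pivot on row 2; the z-row RHS becomes 0 − (-8)·(17/5) = 136/5.

136/5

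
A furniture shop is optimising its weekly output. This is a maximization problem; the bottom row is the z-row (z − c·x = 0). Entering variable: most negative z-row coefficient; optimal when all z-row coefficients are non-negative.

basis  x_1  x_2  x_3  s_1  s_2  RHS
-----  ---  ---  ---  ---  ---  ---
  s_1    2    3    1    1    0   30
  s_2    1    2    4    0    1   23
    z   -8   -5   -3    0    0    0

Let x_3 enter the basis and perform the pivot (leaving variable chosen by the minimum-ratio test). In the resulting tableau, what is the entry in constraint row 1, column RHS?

97/4

Ratio test on column x_3 — row 1: 30/1 = 30; row 2: 23/4 = 23/4. Minimum is 23/4 at row 2 (s_2 leaves); pivot element 4.
Divide row 2 by 4; eliminate column x_3 from the other rows.
Row 1 update in column RHS: 30 − 1·(23/4) = 97/4.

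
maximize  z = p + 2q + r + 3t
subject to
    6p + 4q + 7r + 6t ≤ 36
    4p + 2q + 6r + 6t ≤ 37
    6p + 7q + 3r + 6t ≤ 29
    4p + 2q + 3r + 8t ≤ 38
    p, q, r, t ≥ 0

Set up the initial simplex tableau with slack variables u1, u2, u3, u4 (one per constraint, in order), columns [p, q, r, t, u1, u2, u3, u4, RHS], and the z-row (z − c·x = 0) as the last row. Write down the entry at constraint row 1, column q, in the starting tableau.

4

Constraint 1 has coefficient 4 on q.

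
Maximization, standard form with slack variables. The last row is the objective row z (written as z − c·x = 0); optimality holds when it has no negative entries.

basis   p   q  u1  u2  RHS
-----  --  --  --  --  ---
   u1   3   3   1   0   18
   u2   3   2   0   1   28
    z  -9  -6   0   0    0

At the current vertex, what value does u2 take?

u2 is basic (row 2); its value is the RHS of that row, 28.

28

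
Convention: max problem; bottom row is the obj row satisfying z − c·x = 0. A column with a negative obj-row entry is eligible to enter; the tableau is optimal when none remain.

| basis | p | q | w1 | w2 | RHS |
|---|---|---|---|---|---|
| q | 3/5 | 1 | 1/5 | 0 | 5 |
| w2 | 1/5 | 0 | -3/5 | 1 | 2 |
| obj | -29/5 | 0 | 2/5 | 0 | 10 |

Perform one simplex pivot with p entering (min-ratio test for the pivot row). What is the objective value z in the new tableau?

Ratio test on column p — row 1: 5/(3/5) = 25/3; row 2: 2/(1/5) = 10. Minimum is 25/3 at row 1 (q leaves); pivot element 3/5.
Pivot on row 1; the obj-row RHS becomes 10 − (-29/5)·(25/3) = 175/3.

175/3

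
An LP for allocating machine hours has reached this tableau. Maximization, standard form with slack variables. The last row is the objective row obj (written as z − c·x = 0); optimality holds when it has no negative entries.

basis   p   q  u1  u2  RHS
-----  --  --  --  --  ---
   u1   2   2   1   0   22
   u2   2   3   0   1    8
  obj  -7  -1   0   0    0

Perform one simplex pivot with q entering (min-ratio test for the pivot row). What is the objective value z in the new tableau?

8/3

Ratio test on column q — row 1: 22/2 = 11; row 2: 8/3 = 8/3. Minimum is 8/3 at row 2 (u2 leaves); pivot element 3.
Pivot on row 2; the obj-row RHS becomes 0 − (-1)·(8/3) = 8/3.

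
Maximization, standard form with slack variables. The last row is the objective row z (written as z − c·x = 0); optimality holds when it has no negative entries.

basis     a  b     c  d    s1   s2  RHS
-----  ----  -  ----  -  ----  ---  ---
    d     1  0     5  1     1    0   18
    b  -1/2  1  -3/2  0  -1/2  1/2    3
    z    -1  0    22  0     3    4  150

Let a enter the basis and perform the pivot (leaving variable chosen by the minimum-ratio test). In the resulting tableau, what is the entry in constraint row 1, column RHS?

18

Ratio test on column a — row 1: 18/1 = 18; row 2: entry -1/2 ≤ 0. Minimum is 18 at row 1 (d leaves); pivot element 1.
Divide row 1 by 1; eliminate column a from the other rows.
In the new row 1, the RHS entry is the old entry divided by the pivot: 18/1 = 18.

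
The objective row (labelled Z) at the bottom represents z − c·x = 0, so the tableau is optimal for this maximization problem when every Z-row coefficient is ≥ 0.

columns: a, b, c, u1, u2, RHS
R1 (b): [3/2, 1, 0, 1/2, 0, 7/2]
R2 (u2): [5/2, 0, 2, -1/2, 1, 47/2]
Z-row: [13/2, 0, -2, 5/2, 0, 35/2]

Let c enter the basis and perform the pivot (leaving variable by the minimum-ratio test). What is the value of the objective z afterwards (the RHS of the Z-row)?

41

Ratio test on column c — row 1: entry 0 ≤ 0; row 2: (47/2)/2 = 47/4. Minimum is 47/4 at row 2 (u2 leaves); pivot element 2.
Pivot on row 2; the Z-row RHS becomes 35/2 − (-2)·(47/4) = 41.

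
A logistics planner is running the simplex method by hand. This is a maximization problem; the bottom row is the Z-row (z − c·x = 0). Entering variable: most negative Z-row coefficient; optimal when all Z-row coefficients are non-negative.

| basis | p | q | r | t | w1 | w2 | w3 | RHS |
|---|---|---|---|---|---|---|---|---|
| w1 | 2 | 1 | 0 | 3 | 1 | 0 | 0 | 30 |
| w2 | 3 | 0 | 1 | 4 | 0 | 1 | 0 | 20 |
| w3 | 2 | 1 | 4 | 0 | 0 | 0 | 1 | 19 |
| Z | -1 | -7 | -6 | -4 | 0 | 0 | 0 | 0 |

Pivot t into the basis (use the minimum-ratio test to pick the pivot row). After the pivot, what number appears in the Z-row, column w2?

1

Ratio test on column t — row 1: 30/3 = 10; row 2: 20/4 = 5; row 3: entry 0 ≤ 0. Minimum is 5 at row 2 (w2 leaves); pivot element 4.
Divide row 2 by 4; eliminate column t from the other rows.
Z-row update in column w2: 0 − (-4)·(1/4) = 1.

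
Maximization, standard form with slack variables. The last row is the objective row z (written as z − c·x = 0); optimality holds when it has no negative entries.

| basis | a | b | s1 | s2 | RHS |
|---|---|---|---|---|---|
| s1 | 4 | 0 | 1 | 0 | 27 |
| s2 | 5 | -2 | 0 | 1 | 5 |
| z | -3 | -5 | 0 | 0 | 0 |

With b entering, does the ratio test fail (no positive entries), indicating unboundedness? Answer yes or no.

Every constraint-row entry in column b is ≤ 0, so increasing b is unbounded.

yes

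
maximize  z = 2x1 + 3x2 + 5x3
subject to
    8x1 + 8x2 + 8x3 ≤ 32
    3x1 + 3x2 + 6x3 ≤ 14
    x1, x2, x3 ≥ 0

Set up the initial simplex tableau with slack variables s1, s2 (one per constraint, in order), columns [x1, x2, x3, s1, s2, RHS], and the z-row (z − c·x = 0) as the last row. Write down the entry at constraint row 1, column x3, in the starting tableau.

8

Constraint 1 has coefficient 8 on x3.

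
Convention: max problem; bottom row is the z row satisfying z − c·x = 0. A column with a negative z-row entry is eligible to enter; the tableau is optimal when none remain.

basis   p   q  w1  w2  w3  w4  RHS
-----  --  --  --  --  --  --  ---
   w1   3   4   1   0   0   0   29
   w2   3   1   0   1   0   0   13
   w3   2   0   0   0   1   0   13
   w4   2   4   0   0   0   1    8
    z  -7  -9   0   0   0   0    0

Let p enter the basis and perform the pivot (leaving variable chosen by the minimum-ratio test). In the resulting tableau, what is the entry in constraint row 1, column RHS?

Ratio test on column p — row 1: 29/3 = 29/3; row 2: 13/3 = 13/3; row 3: 13/2 = 13/2; row 4: 8/2 = 4. Minimum is 4 at row 4 (w4 leaves); pivot element 2.
Divide row 4 by 2; eliminate column p from the other rows.
Row 1 update in column RHS: 29 − 3·4 = 17.

17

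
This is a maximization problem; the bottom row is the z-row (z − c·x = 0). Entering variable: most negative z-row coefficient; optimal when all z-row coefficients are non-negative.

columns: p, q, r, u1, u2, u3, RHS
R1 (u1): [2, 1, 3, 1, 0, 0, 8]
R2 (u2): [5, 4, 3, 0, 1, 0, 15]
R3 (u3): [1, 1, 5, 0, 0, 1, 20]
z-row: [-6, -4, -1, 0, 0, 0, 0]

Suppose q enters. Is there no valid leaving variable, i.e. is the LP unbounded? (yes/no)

Column q has positive entries in row(s) 1, 2, 3, so the ratio test bounds it — not unbounded.

no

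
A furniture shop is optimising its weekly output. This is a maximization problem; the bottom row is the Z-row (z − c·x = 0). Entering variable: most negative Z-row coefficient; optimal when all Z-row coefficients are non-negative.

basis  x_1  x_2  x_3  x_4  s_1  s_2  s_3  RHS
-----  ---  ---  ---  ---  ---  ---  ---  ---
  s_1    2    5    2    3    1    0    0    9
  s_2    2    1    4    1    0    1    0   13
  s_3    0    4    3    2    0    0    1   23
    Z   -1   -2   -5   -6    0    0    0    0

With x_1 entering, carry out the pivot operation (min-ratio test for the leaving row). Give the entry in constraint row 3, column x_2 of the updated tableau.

Ratio test on column x_1 — row 1: 9/2 = 9/2; row 2: 13/2 = 13/2; row 3: entry 0 ≤ 0. Minimum is 9/2 at row 1 (s_1 leaves); pivot element 2.
Divide row 1 by 2; eliminate column x_1 from the other rows.
Row 3 update in column x_2: 4 − 0·(5/2) = 4.

4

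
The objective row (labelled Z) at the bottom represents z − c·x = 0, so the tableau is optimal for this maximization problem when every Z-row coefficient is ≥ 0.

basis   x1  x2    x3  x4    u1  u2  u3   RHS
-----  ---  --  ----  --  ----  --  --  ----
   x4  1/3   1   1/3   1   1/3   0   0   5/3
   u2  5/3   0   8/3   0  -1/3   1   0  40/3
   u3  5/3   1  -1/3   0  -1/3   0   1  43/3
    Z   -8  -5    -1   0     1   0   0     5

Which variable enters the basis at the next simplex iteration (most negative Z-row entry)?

Negative Z-row entries: x1: -8, x2: -5, x3: -1.
The most negative is -8 in column x1, so x1 enters.

x1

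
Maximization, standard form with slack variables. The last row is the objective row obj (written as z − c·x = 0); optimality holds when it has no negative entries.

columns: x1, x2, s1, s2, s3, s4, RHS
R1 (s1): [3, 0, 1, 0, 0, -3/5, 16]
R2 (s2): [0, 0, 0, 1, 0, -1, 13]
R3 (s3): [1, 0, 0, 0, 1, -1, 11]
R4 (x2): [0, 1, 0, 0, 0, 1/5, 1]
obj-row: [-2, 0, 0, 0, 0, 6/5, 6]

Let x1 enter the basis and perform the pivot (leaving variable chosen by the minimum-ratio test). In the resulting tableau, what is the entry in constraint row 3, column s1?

Ratio test on column x1 — row 1: 16/3 = 16/3; row 2: entry 0 ≤ 0; row 3: 11/1 = 11; row 4: entry 0 ≤ 0. Minimum is 16/3 at row 1 (s1 leaves); pivot element 3.
Divide row 1 by 3; eliminate column x1 from the other rows.
Row 3 update in column s1: 0 − 1·(1/3) = -1/3.

-1/3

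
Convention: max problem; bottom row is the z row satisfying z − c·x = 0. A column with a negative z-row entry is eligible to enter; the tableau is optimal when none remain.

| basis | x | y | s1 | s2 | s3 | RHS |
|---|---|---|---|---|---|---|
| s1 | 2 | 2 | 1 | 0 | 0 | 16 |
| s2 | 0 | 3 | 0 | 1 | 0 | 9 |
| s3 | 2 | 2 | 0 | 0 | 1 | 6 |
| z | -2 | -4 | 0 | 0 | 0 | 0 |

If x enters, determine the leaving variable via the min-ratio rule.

Column x entries and ratios — s1: 16/2 = 8; s2: 0 ≤ 0, skip; s3: 6/2 = 3.
Smallest ratio is 3 in the row of s3, so s3 leaves.

s3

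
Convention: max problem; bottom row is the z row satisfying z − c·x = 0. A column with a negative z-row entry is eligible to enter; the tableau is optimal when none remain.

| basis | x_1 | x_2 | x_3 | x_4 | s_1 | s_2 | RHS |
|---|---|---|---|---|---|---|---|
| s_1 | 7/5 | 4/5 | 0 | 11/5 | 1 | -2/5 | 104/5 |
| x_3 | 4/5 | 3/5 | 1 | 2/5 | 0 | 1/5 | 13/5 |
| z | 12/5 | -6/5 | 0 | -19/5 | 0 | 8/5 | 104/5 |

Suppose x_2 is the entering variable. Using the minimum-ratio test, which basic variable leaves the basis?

x_3

Column x_2 entries and ratios — s_1: (104/5)/(4/5) = 26; x_3: (13/5)/(3/5) = 13/3.
Smallest ratio is 13/3 in the row of x_3, so x_3 leaves.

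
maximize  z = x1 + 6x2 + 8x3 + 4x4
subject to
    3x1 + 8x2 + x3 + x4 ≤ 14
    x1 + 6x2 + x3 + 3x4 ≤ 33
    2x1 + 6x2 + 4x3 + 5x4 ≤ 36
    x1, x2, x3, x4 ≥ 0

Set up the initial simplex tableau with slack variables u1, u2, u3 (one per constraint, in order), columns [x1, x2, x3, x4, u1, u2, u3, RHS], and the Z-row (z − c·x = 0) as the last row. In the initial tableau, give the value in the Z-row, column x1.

-1

The Z-row carries the negated objective coefficients: the x1 entry is -1.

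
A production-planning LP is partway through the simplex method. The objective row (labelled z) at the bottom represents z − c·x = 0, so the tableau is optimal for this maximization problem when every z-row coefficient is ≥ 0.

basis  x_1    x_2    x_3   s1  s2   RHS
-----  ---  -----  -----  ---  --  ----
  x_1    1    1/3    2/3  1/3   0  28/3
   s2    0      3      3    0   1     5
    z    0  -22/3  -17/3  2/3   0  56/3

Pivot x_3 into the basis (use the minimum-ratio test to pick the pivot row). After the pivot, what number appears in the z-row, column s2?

Ratio test on column x_3 — row 1: (28/3)/(2/3) = 14; row 2: 5/3 = 5/3. Minimum is 5/3 at row 2 (s2 leaves); pivot element 3.
Divide row 2 by 3; eliminate column x_3 from the other rows.
z-row update in column s2: 0 − (-17/3)·(1/3) = 17/9.

17/9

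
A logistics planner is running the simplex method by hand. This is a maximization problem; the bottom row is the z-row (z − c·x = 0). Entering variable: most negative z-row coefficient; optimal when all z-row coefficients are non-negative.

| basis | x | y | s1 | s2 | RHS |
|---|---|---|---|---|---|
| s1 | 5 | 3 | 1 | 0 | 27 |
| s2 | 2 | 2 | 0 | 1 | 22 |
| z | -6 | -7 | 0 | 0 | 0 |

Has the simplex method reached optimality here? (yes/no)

no

The z-row has a negative entry -7 in column y, so it is not optimal.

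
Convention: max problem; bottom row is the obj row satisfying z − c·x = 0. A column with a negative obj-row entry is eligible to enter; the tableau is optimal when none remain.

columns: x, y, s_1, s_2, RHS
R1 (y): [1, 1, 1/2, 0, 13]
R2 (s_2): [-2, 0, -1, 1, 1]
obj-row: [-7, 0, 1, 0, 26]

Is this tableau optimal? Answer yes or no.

no

The obj-row has a negative entry -7 in column x, so it is not optimal.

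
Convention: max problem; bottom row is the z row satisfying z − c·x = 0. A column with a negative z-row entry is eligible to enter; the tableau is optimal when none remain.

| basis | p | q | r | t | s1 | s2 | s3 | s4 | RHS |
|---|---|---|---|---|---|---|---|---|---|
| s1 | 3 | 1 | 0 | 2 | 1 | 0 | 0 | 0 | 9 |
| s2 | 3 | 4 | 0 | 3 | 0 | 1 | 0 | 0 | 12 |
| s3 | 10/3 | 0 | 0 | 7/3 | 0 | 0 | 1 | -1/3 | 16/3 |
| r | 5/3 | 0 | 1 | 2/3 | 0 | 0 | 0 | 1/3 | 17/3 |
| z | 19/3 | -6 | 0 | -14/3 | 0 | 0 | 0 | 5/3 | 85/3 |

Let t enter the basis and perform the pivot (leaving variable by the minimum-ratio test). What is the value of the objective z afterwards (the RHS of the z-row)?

Ratio test on column t — row 1: 9/2 = 9/2; row 2: 12/3 = 4; row 3: (16/3)/(7/3) = 16/7; row 4: (17/3)/(2/3) = 17/2. Minimum is 16/7 at row 3 (s3 leaves); pivot element 7/3.
Pivot on row 3; the z-row RHS becomes 85/3 − (-14/3)·(16/7) = 39.

39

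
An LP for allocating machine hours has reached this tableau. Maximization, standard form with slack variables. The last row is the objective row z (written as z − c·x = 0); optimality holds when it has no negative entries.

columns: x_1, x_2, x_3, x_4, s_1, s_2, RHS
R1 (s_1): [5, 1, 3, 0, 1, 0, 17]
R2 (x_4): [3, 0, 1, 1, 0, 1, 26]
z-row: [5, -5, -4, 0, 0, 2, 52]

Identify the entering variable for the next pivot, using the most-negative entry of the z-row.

Negative z-row entries: x_2: -5, x_3: -4.
The most negative is -5 in column x_2, so x_2 enters.

x_2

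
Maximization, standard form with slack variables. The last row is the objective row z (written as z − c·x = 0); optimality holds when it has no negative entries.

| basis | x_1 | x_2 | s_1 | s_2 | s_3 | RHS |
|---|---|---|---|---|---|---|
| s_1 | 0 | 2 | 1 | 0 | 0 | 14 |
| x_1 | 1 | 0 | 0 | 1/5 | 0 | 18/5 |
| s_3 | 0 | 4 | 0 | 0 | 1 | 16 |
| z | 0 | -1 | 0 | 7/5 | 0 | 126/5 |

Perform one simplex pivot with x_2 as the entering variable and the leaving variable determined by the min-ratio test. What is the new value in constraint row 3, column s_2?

Ratio test on column x_2 — row 1: 14/2 = 7; row 2: entry 0 ≤ 0; row 3: 16/4 = 4. Minimum is 4 at row 3 (s_3 leaves); pivot element 4.
Divide row 3 by 4; eliminate column x_2 from the other rows.
In the new row 3, the s_2 entry is the old entry divided by the pivot: 0/4 = 0.

0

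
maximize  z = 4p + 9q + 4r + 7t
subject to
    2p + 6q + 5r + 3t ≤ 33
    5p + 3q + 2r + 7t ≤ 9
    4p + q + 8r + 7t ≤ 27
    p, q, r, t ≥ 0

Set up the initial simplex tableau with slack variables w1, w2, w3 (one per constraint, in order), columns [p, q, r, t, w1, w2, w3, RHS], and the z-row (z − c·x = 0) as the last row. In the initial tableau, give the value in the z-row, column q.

-9

The z-row carries the negated objective coefficients: the q entry is -9.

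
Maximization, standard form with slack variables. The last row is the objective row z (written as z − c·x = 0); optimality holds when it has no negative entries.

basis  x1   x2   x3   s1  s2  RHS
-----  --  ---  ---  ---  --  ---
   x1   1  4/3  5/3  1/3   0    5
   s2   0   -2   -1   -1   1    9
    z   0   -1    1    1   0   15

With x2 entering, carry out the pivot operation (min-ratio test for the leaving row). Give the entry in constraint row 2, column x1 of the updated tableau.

3/2

Ratio test on column x2 — row 1: 5/(4/3) = 15/4; row 2: entry -2 ≤ 0. Minimum is 15/4 at row 1 (x1 leaves); pivot element 4/3.
Divide row 1 by 4/3; eliminate column x2 from the other rows.
Row 2 update in column x1: 0 − (-2)·(3/4) = 3/2.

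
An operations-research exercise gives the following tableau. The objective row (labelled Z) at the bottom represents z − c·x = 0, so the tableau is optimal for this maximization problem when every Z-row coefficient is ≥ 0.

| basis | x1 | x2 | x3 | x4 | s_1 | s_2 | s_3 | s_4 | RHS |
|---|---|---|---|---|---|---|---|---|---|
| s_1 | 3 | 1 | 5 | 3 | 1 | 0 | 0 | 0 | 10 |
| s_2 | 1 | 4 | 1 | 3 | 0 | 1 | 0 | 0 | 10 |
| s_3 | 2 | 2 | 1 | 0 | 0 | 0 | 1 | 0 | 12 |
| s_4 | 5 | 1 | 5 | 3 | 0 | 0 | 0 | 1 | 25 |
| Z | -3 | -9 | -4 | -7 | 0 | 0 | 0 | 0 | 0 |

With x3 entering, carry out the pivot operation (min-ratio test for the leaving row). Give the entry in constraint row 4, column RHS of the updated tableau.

Ratio test on column x3 — row 1: 10/5 = 2; row 2: 10/1 = 10; row 3: 12/1 = 12; row 4: 25/5 = 5. Minimum is 2 at row 1 (s_1 leaves); pivot element 5.
Divide row 1 by 5; eliminate column x3 from the other rows.
Row 4 update in column RHS: 25 − 5·2 = 15.

15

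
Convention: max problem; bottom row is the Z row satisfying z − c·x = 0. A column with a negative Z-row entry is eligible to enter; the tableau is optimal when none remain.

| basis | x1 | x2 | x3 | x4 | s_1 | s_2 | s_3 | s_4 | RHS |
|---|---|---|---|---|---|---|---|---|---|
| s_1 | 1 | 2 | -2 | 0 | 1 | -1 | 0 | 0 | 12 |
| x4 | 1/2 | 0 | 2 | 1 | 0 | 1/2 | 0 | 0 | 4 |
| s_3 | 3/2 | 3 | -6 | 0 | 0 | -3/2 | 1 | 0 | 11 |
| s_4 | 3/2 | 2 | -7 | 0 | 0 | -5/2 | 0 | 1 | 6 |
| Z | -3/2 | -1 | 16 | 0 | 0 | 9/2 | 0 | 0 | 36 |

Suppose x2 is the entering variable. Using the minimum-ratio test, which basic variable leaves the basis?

Column x2 entries and ratios — s_1: 12/2 = 6; x4: 0 ≤ 0, skip; s_3: 11/3 = 11/3; s_4: 6/2 = 3.
Smallest ratio is 3 in the row of s_4, so s_4 leaves.

s_4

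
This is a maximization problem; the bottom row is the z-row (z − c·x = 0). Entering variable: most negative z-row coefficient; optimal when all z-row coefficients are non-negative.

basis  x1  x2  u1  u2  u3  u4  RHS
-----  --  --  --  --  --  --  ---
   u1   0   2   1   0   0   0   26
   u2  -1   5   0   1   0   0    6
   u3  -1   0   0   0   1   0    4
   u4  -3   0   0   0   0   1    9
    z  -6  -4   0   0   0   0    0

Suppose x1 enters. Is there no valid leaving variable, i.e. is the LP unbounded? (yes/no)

Every constraint-row entry in column x1 is ≤ 0, so increasing x1 is unbounded.

yes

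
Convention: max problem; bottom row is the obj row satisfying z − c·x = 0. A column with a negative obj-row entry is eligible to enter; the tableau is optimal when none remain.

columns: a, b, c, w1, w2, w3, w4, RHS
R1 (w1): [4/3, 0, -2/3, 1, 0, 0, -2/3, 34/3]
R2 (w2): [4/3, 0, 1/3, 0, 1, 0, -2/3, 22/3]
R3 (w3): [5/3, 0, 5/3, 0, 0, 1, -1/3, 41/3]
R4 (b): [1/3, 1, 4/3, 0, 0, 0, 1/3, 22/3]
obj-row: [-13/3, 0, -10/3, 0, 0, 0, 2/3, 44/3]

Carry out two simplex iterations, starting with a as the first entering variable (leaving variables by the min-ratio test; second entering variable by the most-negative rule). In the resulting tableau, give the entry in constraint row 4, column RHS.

1

Ratio test on column a — row 1: (34/3)/(4/3) = 17/2; row 2: (22/3)/(4/3) = 11/2; row 3: (41/3)/(5/3) = 41/5; row 4: (22/3)/(1/3) = 22. Minimum is 11/2 at row 2 (w2 leaves); pivot element 4/3.
Divide row 2 by 4/3; eliminate column a from the other rows.
Second iteration: most negative obj-row entry is -9/4 in column c, so c enters.
Ratio test on column c — row 1: entry -1 ≤ 0; row 2: (11/2)/(1/4) = 22; row 3: (9/2)/(5/4) = 18/5; row 4: (11/2)/(5/4) = 22/5. Minimum is 18/5 at row 3 (w3 leaves); pivot element 5/4.
Divide row 3 by 5/4; eliminate column c from the other rows.
After both pivots, the entry at constraint row 4, column RHS is 1.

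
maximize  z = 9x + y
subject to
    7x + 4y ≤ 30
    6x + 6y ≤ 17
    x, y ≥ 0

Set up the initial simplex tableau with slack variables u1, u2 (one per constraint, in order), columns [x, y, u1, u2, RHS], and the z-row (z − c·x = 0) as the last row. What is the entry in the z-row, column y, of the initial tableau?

-1

The z-row carries the negated objective coefficients: the y entry is -1.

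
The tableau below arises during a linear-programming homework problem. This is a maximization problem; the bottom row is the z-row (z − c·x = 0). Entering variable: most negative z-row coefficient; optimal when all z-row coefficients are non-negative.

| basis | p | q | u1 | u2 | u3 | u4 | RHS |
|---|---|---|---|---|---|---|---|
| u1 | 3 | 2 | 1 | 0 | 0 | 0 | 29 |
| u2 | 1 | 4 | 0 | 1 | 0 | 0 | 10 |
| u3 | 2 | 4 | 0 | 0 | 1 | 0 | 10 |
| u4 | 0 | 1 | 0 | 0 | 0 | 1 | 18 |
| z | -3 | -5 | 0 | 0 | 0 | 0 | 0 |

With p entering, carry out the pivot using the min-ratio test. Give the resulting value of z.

15

Ratio test on column p — row 1: 29/3 = 29/3; row 2: 10/1 = 10; row 3: 10/2 = 5; row 4: entry 0 ≤ 0. Minimum is 5 at row 3 (u3 leaves); pivot element 2.
Pivot on row 3; the z-row RHS becomes 0 − (-3)·5 = 15.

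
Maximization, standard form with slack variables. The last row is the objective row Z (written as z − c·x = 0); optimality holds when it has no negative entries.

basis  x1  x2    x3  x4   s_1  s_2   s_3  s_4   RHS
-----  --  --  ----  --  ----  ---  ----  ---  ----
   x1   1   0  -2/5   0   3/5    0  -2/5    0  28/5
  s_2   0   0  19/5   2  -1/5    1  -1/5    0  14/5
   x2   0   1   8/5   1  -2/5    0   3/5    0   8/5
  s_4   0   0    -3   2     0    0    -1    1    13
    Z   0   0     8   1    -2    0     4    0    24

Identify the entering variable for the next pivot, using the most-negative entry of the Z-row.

Negative Z-row entries: s_1: -2.
The most negative is -2 in column s_1, so s_1 enters.

s_1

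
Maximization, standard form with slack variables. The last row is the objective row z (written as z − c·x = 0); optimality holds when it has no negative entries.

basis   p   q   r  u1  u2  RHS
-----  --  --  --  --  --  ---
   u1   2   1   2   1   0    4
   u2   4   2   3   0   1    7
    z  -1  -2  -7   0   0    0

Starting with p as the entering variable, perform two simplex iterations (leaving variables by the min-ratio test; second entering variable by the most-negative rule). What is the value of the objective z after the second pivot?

8

Ratio test on column p — row 1: 4/2 = 2; row 2: 7/4 = 7/4. Minimum is 7/4 at row 2 (u2 leaves); pivot element 4.
Pivot on row 2; the z-row RHS becomes 0 − (-1)·(7/4) = 7/4.
Next entering variable (most negative z-row entry -25/4): r.
Ratio test on column r — row 1: (1/2)/(1/2) = 1; row 2: (7/4)/(3/4) = 7/3. Minimum is 1 at row 1 (u1 leaves); pivot element 1/2.
After the second pivot the z-row RHS is 7/4 − (-25/4)·1 = 8.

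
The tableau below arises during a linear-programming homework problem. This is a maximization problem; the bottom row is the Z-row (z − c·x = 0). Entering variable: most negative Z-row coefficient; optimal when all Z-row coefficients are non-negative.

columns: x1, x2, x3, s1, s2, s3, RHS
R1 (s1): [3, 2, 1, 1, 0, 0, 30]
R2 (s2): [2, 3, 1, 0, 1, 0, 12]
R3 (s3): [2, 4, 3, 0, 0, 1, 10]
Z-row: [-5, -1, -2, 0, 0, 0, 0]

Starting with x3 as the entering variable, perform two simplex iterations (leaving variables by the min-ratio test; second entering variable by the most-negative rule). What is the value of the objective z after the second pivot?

25

Ratio test on column x3 — row 1: 30/1 = 30; row 2: 12/1 = 12; row 3: 10/3 = 10/3. Minimum is 10/3 at row 3 (s3 leaves); pivot element 3.
Pivot on row 3; the Z-row RHS becomes 0 − (-2)·(10/3) = 20/3.
Next entering variable (most negative Z-row entry -11/3): x1.
Ratio test on column x1 — row 1: (80/3)/(7/3) = 80/7; row 2: (26/3)/(4/3) = 13/2; row 3: (10/3)/(2/3) = 5. Minimum is 5 at row 3 (x3 leaves); pivot element 2/3.
After the second pivot the Z-row RHS is 20/3 − (-11/3)·5 = 25.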